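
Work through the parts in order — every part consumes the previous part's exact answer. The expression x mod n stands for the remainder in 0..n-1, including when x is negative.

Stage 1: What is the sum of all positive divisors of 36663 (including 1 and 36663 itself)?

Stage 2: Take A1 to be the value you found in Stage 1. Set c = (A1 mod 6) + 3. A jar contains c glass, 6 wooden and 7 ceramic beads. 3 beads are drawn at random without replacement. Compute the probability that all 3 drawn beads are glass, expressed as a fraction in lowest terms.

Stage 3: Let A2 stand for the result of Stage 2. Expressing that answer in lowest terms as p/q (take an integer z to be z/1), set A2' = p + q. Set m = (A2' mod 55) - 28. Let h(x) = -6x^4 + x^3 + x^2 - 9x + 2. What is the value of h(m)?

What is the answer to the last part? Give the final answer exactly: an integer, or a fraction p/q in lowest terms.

Stage 1: 36663 = 3 * 11^2 * 101; sigma = (1 + 3) * (1 + 11 + 121) * (1 + 101) = 4 * 133 * 102 = 54264; answer 54264
Stage 2: A1 = 54264; c = 3; total draws C(16,3) = 560; favorable C(3,3) = 1; P = 1/560; answer 1/560
Stage 3: A2 = 1/560; threaded value p + q = 561; m = -17; -6*(-17)^4 + 1*(-17)^3 + 1*(-17)^2 - 9*(-17)^1 + 2 = (-501126) + (-4913) + (289) + (153) + (2) = -505595; answer -505595

-505595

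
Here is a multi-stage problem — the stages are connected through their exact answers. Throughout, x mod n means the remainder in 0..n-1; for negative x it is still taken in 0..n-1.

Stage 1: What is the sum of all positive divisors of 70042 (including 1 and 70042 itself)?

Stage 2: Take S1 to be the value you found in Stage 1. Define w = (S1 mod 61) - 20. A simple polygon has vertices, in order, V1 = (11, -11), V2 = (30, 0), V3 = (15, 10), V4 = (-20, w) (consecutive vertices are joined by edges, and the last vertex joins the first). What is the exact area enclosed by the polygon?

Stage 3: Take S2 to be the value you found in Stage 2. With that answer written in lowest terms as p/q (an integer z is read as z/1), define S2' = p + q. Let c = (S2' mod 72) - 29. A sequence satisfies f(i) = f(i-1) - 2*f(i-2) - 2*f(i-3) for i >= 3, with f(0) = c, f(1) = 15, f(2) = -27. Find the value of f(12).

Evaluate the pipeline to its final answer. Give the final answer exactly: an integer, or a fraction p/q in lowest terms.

1757

Stage 1: 70042 = 2 * 7 * 5003; sigma = (1 + 2) * (1 + 7) * (1 + 5003) = 3 * 8 * 5004 = 120096; answer 120096
Stage 2: S1 = 120096; w = 28; cross terms: (11*0 - 30*-11)=330, (30*10 - 15*0)=300, (15*28 - -20*10)=620, (-20*-11 - 11*28)=-88; twice the area = |1162| = 1162; area = 581; answer 581
Stage 3: S2 = 581; threaded value p + q = 582; c = -23; f(3) = 1*(-27) - 2*(15) - 2*(-23) = -11; iterating: f(3)=-11, f(4)=13, f(5)=89, f(6)=85, f(7)=-119, f(8)=-467, f(9)=-399, f(10)=773, f(11)=2505, f(12)=1757; answer 1757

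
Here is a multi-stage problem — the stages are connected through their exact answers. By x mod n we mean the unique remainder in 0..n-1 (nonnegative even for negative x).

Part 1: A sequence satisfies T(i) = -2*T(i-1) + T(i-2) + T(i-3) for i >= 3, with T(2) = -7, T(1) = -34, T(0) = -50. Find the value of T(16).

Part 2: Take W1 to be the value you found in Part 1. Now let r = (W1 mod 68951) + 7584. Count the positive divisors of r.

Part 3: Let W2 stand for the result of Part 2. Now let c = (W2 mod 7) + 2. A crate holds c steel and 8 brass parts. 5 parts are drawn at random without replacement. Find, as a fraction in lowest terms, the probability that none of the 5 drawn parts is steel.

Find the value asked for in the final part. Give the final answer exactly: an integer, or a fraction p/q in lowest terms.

4/143

Part 1: T(3) = -2*(-7) + 1*(-34) + 1*(-50) = -70; iterating: T(3)=-70, T(4)=99, T(5)=-275, T(6)=579, T(7)=-1334, T(8)=2972, T(9)=-6699, T(10)=15036, T(11)=-33799, T(12)=75935, T(13)=-170633, T(14)=383402, T(15)=-861502, T(16)=1935773; answer 1935773
Part 2: W1 = 1935773; r = 12729; 12729 = 3 * 4243; number of divisors = (1+1) * (1+1) = 4; answer 4
Part 3: W2 = 4; c = 6; total draws C(14,5) = 2002; favorable C(8,5) = 56; P = 4/143; answer 4/143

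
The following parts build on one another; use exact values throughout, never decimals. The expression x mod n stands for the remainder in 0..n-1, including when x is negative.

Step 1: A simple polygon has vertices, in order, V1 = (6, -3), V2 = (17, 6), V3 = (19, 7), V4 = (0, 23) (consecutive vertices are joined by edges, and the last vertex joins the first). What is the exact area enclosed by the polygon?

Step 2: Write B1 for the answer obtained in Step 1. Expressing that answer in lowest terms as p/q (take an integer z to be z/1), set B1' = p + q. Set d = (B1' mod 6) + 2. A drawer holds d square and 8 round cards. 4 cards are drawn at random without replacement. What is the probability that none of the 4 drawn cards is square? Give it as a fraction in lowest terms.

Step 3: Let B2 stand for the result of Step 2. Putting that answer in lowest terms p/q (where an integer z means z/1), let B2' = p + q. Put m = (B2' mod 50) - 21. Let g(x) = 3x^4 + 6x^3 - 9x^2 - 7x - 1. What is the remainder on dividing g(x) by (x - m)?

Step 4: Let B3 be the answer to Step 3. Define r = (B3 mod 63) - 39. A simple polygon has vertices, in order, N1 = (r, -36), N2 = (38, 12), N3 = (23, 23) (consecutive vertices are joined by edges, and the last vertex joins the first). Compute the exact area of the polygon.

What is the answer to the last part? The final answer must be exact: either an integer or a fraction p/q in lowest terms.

1193/2

Step 1: cross terms: (6*6 - 17*-3)=87, (17*7 - 19*6)=5, (19*23 - 0*7)=437, (0*-3 - 6*23)=-138; twice the area = |391| = 391; area = 391/2; answer 391/2
Step 2: B1 = 391/2; threaded value p + q = 393; d = 5; total draws C(13,4) = 715; favorable C(8,4) = 70; P = 14/143; answer 14/143
Step 3: B2 = 14/143; threaded value p + q = 157; m = -14; remainder = value at the root: 3*(-14)^4 + 6*(-14)^3 - 9*(-14)^2 - 7*(-14)^1 - 1 = (115248) + (-16464) + (-1764) + (98) + (-1) = 97117; answer 97117
Step 4: B3 = 97117; r = -5; cross terms: (-5*12 - 38*-36)=1308, (38*23 - 23*12)=598, (23*-36 - -5*23)=-713; twice the area = |1193| = 1193; area = 1193/2; answer 1193/2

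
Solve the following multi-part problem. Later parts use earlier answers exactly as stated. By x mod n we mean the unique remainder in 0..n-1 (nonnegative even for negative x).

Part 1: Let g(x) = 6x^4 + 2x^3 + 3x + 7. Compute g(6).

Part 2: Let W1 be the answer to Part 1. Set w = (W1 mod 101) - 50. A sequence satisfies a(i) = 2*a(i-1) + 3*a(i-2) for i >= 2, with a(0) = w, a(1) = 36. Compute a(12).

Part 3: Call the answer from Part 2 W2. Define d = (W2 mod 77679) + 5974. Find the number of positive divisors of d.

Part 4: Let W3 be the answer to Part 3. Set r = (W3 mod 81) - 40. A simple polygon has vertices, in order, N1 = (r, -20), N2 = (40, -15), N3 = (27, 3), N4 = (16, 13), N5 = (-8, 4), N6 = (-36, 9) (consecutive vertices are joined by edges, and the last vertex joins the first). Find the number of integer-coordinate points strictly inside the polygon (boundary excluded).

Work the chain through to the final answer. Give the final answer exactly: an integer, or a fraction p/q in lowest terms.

Part 1: 6*(6)^4 + 2*(6)^3 + 3*(6)^1 + 7 = (7776) + (432) + (18) + (7) = 8233; answer 8233
Part 2: W1 = 8233; w = 2; a(2) = 2*(36) + 3*(2) = 78; iterating: a(2)=78, a(3)=264, a(4)=762, a(5)=2316, a(6)=6918, a(7)=20784, a(8)=62322, a(9)=186996, a(10)=560958, a(11)=1682904, a(12)=5048682; answer 5048682
Part 3: W2 = 5048682; d = 83200; 83200 = 2^8 * 5^2 * 13; number of divisors = (8+1) * (2+1) * (1+1) = 54; answer 54
Part 4: W3 = 54; r = 14; cross terms: (14*-15 - 40*-20)=590, (40*3 - 27*-15)=525, (27*13 - 16*3)=303, (16*4 - -8*13)=168, (-8*9 - -36*4)=72, (-36*-20 - 14*9)=594; twice the area = |2252| = 2252; area = 1126; boundary points = 1 + 1 + 1 + 3 + 1 + 1 = 8; strictly interior points = area - boundary/2 + 1 = 1123; answer 1123

1123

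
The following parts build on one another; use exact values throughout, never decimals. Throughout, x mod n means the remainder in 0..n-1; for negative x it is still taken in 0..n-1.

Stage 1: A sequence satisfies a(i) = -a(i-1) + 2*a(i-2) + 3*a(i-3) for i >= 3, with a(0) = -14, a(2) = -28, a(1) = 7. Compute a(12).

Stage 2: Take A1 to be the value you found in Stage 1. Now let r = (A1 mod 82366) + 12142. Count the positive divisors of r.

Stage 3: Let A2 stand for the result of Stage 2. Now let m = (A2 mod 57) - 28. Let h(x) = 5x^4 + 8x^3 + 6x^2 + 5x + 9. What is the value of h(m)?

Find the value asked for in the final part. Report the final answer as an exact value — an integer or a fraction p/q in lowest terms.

Stage 1: a(3) = -1*(-28) + 2*(7) + 3*(-14) = 0; iterating: a(3)=0, a(4)=-35, a(5)=-49, a(6)=-21, a(7)=-182, a(8)=-7, a(9)=-420, a(10)=-140, a(11)=-721, a(12)=-819; answer -819
Stage 2: A1 = -819; r = 93689; 93689 = 19 * 4931; number of divisors = (1+1) * (1+1) = 4; answer 4
Stage 3: A2 = 4; m = -24; 5*(-24)^4 + 8*(-24)^3 + 6*(-24)^2 + 5*(-24)^1 + 9 = (1658880) + (-110592) + (3456) + (-120) + (9) = 1551633; answer 1551633

1551633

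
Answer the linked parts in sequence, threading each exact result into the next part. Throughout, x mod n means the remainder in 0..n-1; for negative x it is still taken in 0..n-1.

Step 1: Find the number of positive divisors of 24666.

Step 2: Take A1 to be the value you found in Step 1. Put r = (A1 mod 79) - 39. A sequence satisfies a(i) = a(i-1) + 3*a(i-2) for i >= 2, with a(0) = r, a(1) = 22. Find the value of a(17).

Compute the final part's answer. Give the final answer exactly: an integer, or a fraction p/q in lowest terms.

Step 1: 24666 = 2 * 3 * 4111; number of divisors = (1+1) * (1+1) * (1+1) = 8; answer 8
Step 2: A1 = 8; r = -31; a(2) = 1*(22) + 3*(-31) = -71; iterating: a(2)=-71, a(3)=-5, a(4)=-218, a(5)=-233, a(6)=-887, a(7)=-1586, a(8)=-4247, a(9)=-9005, a(10)=-21746, a(11)=-48761, a(12)=-113999, a(13)=-260282, a(14)=-602279, a(15)=-1383125, a(16)=-3189962, a(17)=-7339337; answer -7339337

-7339337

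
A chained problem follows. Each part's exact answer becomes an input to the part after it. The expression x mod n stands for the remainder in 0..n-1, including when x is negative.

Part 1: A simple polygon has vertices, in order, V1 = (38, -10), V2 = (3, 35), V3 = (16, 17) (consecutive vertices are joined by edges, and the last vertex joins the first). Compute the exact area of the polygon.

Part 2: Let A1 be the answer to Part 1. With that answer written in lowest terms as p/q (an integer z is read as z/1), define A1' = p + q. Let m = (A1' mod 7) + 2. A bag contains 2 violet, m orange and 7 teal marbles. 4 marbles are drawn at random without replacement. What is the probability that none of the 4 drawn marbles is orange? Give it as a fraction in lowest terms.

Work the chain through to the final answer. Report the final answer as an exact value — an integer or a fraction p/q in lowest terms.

9/130

Part 1: cross terms: (38*35 - 3*-10)=1360, (3*17 - 16*35)=-509, (16*-10 - 38*17)=-806; twice the area = |45| = 45; area = 45/2; answer 45/2
Part 2: A1 = 45/2; threaded value p + q = 47; m = 7; total draws C(16,4) = 1820; favorable C(9,4) = 126; P = 9/130; answer 9/130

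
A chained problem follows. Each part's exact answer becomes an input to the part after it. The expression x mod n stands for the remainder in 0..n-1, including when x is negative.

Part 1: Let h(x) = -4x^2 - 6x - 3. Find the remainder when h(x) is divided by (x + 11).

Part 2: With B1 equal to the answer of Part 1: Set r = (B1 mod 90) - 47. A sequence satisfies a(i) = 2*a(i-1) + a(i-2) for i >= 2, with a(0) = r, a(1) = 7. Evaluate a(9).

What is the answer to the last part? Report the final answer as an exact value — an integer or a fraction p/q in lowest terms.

Part 1: remainder = value at the root: -4*(-11)^2 - 6*(-11)^1 - 3 = (-484) + (66) + (-3) = -421; answer -421
Part 2: B1 = -421; r = -18; a(2) = 2*(7) + 1*(-18) = -4; iterating: a(2)=-4, a(3)=-1, a(4)=-6, a(5)=-13, a(6)=-32, a(7)=-77, a(8)=-186, a(9)=-449; answer -449

-449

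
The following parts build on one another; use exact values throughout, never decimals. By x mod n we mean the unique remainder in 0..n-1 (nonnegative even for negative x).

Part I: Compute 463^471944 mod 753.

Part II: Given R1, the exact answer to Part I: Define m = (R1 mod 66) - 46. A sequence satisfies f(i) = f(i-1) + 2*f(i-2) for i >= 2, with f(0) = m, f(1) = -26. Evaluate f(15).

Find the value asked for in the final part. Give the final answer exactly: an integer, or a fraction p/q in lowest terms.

Part I: squarings mod 753: 463^1=463, 463^2=517, 463^4=727, 463^8=676, 463^16=658, 463^32=742, 463^64=121, 463^128=334, 463^256=112, 463^512=496, 463^1024=538, 463^2048=292, 463^4096=175, 463^8192=505, 463^16384=511, 463^32768=583, 463^65536=286, 463^131072=472, 463^262144=649; 463^471944 = 463^8 * 463^128 * 463^256 * 463^512 * 463^4096 * 463^8192 * 463^65536 * 463^131072 * 463^262144 = 547 (mod 753); answer 547
Part II: R1 = 547; m = -27; f(2) = 1*(-26) + 2*(-27) = -80; iterating: f(2)=-80, f(3)=-132, f(4)=-292, f(5)=-556, f(6)=-1140, f(7)=-2252, f(8)=-4532, f(9)=-9036, f(10)=-18100, f(11)=-36172, f(12)=-72372, f(13)=-144716, f(14)=-289460, f(15)=-578892; answer -578892

-578892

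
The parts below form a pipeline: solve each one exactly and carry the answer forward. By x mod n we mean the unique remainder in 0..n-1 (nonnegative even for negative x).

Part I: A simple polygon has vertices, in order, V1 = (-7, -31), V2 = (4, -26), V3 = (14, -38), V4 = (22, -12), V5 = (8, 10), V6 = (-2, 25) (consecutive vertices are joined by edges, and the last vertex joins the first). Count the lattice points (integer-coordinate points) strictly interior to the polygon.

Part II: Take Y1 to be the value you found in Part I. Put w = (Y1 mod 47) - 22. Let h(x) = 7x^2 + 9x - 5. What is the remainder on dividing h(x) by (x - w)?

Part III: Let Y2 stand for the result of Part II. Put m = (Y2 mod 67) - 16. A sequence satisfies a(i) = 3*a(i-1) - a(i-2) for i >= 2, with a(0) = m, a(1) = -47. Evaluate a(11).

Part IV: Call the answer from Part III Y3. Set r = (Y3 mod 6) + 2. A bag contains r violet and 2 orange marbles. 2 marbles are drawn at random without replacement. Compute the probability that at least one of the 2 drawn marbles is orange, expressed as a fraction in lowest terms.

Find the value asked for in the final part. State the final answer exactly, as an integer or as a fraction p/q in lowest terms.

3/5

Part I: cross terms: (-7*-26 - 4*-31)=306, (4*-38 - 14*-26)=212, (14*-12 - 22*-38)=668, (22*10 - 8*-12)=316, (8*25 - -2*10)=220, (-2*-31 - -7*25)=237; twice the area = |1959| = 1959; area = 1959/2; boundary points = 1 + 2 + 2 + 2 + 5 + 1 = 13; strictly interior points = area - boundary/2 + 1 = 974; answer 974
Part II: Y1 = 974; w = 12; remainder = value at the root: 7*(12)^2 + 9*(12)^1 - 5 = (1008) + (108) + (-5) = 1111; answer 1111
Part III: Y2 = 1111; m = 23; a(2) = 3*(-47) - 1*(23) = -164; iterating: a(2)=-164, a(3)=-445, a(4)=-1171, a(5)=-3068, a(6)=-8033, a(7)=-21031, a(8)=-55060, a(9)=-144149, a(10)=-377387, a(11)=-988012; answer -988012
Part IV: Y3 = -988012; r = 4; total draws C(6,2) = 15; complement C(4,2) = 6; favorable 15 - 6 = 9; P = 3/5; answer 3/5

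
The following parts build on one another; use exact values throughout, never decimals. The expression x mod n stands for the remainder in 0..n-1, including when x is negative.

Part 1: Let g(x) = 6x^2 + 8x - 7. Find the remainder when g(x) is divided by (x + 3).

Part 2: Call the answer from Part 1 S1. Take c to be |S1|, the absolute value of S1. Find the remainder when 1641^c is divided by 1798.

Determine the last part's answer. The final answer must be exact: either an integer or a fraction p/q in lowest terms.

1201

Part 1: remainder = value at the root: 6*(-3)^2 + 8*(-3)^1 - 7 = (54) + (-24) + (-7) = 23; answer 23
Part 2: S1 = 23; c = 23; squarings mod 1798: 1641^1=1641, 1641^2=1275, 1641^4=233, 1641^8=349, 1641^16=1335; 1641^23 = 1641^1 * 1641^2 * 1641^4 * 1641^16 = 1201 (mod 1798); answer 1201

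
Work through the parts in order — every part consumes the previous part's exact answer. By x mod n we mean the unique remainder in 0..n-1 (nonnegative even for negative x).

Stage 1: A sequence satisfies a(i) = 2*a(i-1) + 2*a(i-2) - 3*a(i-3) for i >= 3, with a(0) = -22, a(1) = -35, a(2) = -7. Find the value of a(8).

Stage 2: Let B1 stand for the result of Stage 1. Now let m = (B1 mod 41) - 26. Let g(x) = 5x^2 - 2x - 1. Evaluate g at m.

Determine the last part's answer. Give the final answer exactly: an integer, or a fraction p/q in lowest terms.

Stage 1: a(3) = 2*(-7) + 2*(-35) - 3*(-22) = -18; iterating: a(3)=-18, a(4)=55, a(5)=95, a(6)=354, a(7)=733, a(8)=1889; answer 1889
Stage 2: B1 = 1889; m = -23; 5*(-23)^2 - 2*(-23)^1 - 1 = (2645) + (46) + (-1) = 2690; answer 2690

2690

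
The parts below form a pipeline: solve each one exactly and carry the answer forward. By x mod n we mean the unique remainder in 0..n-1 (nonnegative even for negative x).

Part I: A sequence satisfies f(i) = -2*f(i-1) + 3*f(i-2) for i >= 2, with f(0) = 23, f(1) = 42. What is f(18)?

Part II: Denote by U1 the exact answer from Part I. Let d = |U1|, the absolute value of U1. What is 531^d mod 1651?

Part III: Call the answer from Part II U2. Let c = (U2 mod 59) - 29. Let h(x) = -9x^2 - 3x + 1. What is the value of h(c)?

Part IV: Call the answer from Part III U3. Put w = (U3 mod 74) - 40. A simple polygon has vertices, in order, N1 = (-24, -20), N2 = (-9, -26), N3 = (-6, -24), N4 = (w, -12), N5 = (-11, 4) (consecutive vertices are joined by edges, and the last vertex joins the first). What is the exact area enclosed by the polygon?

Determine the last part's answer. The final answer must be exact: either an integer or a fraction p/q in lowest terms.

786

Part I: f(2) = -2*(42) + 3*(23) = -15; iterating: f(2)=-15, f(3)=156, f(4)=-357, f(5)=1182, f(6)=-3435, f(7)=10416, f(8)=-31137, f(9)=93522, f(10)=-280455, f(11)=841476, f(12)=-2524317, f(13)=7573062, f(14)=-22719075, f(15)=68157336, f(16)=-204471897, f(17)=613415802, f(18)=-1840247295; answer -1840247295
Part II: U1 = -1840247295; d = 1840247295; squarings mod 1651: 531^1=531, 531^2=1291, 531^4=822, 531^8=425, 531^16=666, 531^32=1088, 531^64=1628, 531^128=529, 531^256=822, 531^512=425, 531^1024=666, 531^2048=1088, 531^4096=1628, 531^8192=529, 531^16384=822, 531^32768=425, 531^65536=666, 531^131072=1088, 531^262144=1628, 531^524288=529, 531^1048576=822, 531^2097152=425, 531^4194304=666, 531^8388608=1088, 531^16777216=1628, 531^33554432=529, 531^67108864=822, 531^134217728=425, 531^268435456=666, 531^536870912=1088, 531^1073741824=1628; 531^1840247295 = 531^1 * 531^2 * 531^4 * 531^8 * 531^16 * 531^32 * 531^64 * 531^128 * 531^256 * 531^4096 * 531^8192 * 531^16384 * 531^32768 * 531^65536 * 531^131072 * 531^262144 * 531^524288 * 531^2097152 * 531^8388608 * 531^16777216 * 531^67108864 * 531^134217728 * 531^536870912 * 531^1073741824 = 5 (mod 1651); answer 5
Part III: U2 = 5; c = -24; -9*(-24)^2 - 3*(-24)^1 + 1 = (-5184) + (72) + (1) = -5111; answer -5111
Part IV: U3 = -5111; w = 29; cross terms: (-24*-26 - -9*-20)=444, (-9*-24 - -6*-26)=60, (-6*-12 - 29*-24)=768, (29*4 - -11*-12)=-16, (-11*-20 - -24*4)=316; twice the area = |1572| = 1572; area = 786; answer 786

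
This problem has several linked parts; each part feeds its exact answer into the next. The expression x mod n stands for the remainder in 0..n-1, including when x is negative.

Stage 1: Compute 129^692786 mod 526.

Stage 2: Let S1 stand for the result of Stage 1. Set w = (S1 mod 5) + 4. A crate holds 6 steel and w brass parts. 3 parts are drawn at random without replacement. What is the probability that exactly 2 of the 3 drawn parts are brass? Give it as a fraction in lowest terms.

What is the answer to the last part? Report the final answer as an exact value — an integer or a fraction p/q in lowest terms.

Stage 1: squarings mod 526: 129^1=129, 129^2=335, 129^4=187, 129^8=253, 129^16=363, 129^32=269, 129^64=299, 129^128=507, 129^256=361, 129^512=399, 129^1024=349, 129^2048=295, 129^4096=235, 129^8192=521, 129^16384=25, 129^32768=99, 129^65536=333, 129^131072=429, 129^262144=467, 129^524288=325; 129^692786 = 129^2 * 129^16 * 129^32 * 129^512 * 129^4096 * 129^32768 * 129^131072 * 129^524288 = 109 (mod 526); answer 109
Stage 2: S1 = 109; w = 8; total draws C(14,3) = 364; favorable C(8,2)*C(6,1) = 168; P = 6/13; answer 6/13

6/13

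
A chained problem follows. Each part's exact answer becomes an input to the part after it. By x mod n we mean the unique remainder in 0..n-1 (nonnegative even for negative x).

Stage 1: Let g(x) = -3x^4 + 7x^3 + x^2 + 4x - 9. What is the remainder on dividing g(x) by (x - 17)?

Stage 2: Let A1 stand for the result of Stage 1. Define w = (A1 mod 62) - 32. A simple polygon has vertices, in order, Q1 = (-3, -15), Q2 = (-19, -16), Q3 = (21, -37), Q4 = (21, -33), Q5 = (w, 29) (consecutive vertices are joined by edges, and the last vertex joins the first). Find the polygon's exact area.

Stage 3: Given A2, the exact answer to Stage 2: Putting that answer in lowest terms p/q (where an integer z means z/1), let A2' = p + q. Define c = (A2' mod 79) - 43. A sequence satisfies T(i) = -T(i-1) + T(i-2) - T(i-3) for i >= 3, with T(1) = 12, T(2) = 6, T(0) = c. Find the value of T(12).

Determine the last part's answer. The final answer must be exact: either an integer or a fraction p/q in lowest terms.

Stage 1: remainder = value at the root: -3*(17)^4 + 7*(17)^3 + 1*(17)^2 + 4*(17)^1 - 9 = (-250563) + (34391) + (289) + (68) + (-9) = -215824; answer -215824
Stage 2: A1 = -215824; w = 28; cross terms: (-3*-16 - -19*-15)=-237, (-19*-37 - 21*-16)=1039, (21*-33 - 21*-37)=84, (21*29 - 28*-33)=1533, (28*-15 - -3*29)=-333; twice the area = |2086| = 2086; area = 1043; answer 1043
Stage 3: A2 = 1043; threaded value p + q = 1044; c = -26; T(3) = -1*(6) + 1*(12) - 1*(-26) = 32; iterating: T(3)=32, T(4)=-38, T(5)=64, T(6)=-134, T(7)=236, T(8)=-434, T(9)=804, T(10)=-1474, T(11)=2712, T(12)=-4990; answer -4990

-4990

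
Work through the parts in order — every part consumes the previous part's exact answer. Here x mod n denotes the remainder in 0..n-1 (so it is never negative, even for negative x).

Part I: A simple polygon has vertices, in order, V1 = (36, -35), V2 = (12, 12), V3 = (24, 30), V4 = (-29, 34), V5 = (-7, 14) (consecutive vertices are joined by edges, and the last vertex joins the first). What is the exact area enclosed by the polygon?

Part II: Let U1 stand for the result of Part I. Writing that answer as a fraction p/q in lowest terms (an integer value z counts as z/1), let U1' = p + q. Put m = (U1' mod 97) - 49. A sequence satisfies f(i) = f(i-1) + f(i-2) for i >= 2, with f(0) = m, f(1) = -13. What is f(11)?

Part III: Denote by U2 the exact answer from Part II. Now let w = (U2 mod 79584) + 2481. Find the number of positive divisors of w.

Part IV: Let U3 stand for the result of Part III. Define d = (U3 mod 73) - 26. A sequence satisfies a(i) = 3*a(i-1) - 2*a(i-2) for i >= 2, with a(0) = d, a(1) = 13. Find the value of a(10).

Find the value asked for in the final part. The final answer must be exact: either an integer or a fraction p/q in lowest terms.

15343

Part I: cross terms: (36*12 - 12*-35)=852, (12*30 - 24*12)=72, (24*34 - -29*30)=1686, (-29*14 - -7*34)=-168, (-7*-35 - 36*14)=-259; twice the area = |2183| = 2183; area = 2183/2; answer 2183/2
Part II: U1 = 2183/2; threaded value p + q = 2185; m = 2; f(2) = 1*(-13) + 1*(2) = -11; iterating: f(2)=-11, f(3)=-24, f(4)=-35, f(5)=-59, f(6)=-94, f(7)=-153, f(8)=-247, f(9)=-400, f(10)=-647, f(11)=-1047; answer -1047
Part III: U2 = -1047; w = 81018; 81018 = 2 * 3^2 * 7 * 643; number of divisors = (1+1) * (2+1) * (1+1) * (1+1) = 24; answer 24
Part IV: U3 = 24; d = -2; a(2) = 3*(13) - 2*(-2) = 43; iterating: a(2)=43, a(3)=103, a(4)=223, a(5)=463, a(6)=943, a(7)=1903, a(8)=3823, a(9)=7663, a(10)=15343; answer 15343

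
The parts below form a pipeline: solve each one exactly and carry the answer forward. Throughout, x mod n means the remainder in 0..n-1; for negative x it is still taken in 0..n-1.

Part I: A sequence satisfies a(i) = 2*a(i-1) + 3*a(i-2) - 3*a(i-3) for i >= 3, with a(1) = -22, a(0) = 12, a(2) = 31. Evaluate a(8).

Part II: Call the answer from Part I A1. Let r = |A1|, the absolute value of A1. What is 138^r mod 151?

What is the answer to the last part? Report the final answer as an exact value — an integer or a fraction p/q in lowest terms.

4

Part I: a(3) = 2*(31) + 3*(-22) - 3*(12) = -40; iterating: a(3)=-40, a(4)=79, a(5)=-55, a(6)=247, a(7)=92, a(8)=1090; answer 1090
Part II: A1 = 1090; r = 1090; squarings mod 151: 138^1=138, 138^2=18, 138^4=22, 138^8=31, 138^16=55, 138^32=5, 138^64=25, 138^128=21, 138^256=139, 138^512=144, 138^1024=49; 138^1090 = 138^2 * 138^64 * 138^1024 = 4 (mod 151); answer 4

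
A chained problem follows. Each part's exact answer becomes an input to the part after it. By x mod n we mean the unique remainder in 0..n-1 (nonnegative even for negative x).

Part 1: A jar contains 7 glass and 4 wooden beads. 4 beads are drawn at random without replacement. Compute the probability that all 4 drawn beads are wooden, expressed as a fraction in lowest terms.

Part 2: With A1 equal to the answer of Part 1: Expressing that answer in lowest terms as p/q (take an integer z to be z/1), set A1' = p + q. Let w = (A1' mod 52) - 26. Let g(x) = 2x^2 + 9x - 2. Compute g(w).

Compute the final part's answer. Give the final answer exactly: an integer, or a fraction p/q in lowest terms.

Part 1: total draws C(11,4) = 330; favorable C(4,4) = 1; P = 1/330; answer 1/330
Part 2: A1 = 1/330; threaded value p + q = 331; w = -7; 2*(-7)^2 + 9*(-7)^1 - 2 = (98) + (-63) + (-2) = 33; answer 33

33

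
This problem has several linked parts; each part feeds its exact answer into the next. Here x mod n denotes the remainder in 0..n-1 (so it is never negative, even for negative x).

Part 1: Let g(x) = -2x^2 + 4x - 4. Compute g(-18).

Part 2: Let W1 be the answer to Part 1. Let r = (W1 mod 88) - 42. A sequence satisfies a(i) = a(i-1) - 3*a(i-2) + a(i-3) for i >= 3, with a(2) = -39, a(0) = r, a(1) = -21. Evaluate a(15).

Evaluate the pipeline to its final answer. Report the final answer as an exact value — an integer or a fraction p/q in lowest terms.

Part 1: -2*(-18)^2 + 4*(-18)^1 - 4 = (-648) + (-72) + (-4) = -724; answer -724
Part 2: W1 = -724; r = 26; a(3) = 1*(-39) - 3*(-21) + 1*(26) = 50; iterating: a(3)=50, a(4)=146, a(5)=-43, a(6)=-431, a(7)=-156, a(8)=1094, a(9)=1131, a(10)=-2307, a(11)=-4606, a(12)=3446, a(13)=14957, a(14)=13, a(15)=-41412; answer -41412

-41412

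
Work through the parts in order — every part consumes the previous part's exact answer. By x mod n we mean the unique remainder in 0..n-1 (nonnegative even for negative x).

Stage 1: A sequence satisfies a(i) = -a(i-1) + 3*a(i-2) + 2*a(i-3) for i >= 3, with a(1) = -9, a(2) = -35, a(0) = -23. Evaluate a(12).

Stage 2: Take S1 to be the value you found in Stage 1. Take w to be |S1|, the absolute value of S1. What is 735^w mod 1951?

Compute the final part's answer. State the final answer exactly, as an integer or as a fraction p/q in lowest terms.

Stage 1: a(3) = -1*(-35) + 3*(-9) + 2*(-23) = -38; iterating: a(3)=-38, a(4)=-85, a(5)=-99, a(6)=-232, a(7)=-235, a(8)=-659, a(9)=-510, a(10)=-1937, a(11)=-911, a(12)=-5920; answer -5920
Stage 2: S1 = -5920; w = 5920; squarings mod 1951: 735^1=735, 735^2=1749, 735^4=1784, 735^8=575, 735^16=906, 735^32=1416, 735^64=1379, 735^128=1367, 735^256=1582, 735^512=1542, 735^1024=1446, 735^2048=1395, 735^4096=878; 735^5920 = 735^32 * 735^256 * 735^512 * 735^1024 * 735^4096 = 1493 (mod 1951); answer 1493

1493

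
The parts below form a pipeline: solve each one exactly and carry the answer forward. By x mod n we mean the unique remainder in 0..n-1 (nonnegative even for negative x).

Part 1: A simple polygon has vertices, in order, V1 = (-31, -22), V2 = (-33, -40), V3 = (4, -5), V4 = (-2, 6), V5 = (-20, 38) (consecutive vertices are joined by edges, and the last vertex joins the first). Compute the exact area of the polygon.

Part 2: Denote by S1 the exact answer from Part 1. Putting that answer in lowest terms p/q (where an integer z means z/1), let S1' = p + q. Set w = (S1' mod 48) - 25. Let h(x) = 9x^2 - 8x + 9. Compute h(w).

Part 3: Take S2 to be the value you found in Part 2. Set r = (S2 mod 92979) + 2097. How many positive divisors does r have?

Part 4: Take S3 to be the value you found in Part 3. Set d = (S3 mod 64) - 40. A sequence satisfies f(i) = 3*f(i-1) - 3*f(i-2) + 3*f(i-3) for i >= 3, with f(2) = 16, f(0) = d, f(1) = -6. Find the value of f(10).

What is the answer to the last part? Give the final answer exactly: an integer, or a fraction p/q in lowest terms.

-16200

Part 1: cross terms: (-31*-40 - -33*-22)=514, (-33*-5 - 4*-40)=325, (4*6 - -2*-5)=14, (-2*38 - -20*6)=44, (-20*-22 - -31*38)=1618; twice the area = |2515| = 2515; area = 2515/2; answer 2515/2
Part 2: S1 = 2515/2; threaded value p + q = 2517; w = -4; 9*(-4)^2 - 8*(-4)^1 + 9 = (144) + (32) + (9) = 185; answer 185
Part 3: S2 = 185; r = 2282; 2282 = 2 * 7 * 163; number of divisors = (1+1) * (1+1) * (1+1) = 8; answer 8
Part 4: S3 = 8; d = -32; f(3) = 3*(16) - 3*(-6) + 3*(-32) = -30; iterating: f(3)=-30, f(4)=-156, f(5)=-330, f(6)=-612, f(7)=-1314, f(8)=-3096, f(9)=-7182, f(10)=-16200; answer -16200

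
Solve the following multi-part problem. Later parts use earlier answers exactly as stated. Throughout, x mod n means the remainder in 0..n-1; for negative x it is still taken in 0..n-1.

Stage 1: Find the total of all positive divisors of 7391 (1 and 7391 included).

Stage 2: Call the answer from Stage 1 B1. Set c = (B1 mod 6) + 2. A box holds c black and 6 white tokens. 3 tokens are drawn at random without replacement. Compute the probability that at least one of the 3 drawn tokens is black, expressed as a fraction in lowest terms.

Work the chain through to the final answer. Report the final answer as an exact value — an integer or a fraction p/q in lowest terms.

Stage 1: 7391 = 19 * 389; sigma = (1 + 19) * (1 + 389) = 20 * 390 = 7800; answer 7800
Stage 2: B1 = 7800; c = 2; total draws C(8,3) = 56; complement C(6,3) = 20; favorable 56 - 20 = 36; P = 9/14; answer 9/14

9/14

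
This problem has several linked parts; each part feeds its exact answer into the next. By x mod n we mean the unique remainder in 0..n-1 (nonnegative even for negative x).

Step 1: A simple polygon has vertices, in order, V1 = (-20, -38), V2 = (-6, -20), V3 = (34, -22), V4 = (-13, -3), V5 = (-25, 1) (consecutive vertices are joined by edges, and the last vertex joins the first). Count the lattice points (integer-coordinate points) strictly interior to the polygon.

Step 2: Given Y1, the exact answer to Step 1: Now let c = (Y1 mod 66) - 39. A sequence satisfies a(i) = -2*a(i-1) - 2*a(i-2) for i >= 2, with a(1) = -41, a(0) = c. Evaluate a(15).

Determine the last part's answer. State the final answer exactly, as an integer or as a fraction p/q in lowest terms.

12928

Step 1: cross terms: (-20*-20 - -6*-38)=172, (-6*-22 - 34*-20)=812, (34*-3 - -13*-22)=-388, (-13*1 - -25*-3)=-88, (-25*-38 - -20*1)=970; twice the area = |1478| = 1478; area = 739; boundary points = 2 + 2 + 1 + 4 + 1 = 10; strictly interior points = area - boundary/2 + 1 = 735; answer 735
Step 2: Y1 = 735; c = -30; a(2) = -2*(-41) - 2*(-30) = 142; iterating: a(2)=142, a(3)=-202, a(4)=120, a(5)=164, a(6)=-568, a(7)=808, a(8)=-480, a(9)=-656, a(10)=2272, a(11)=-3232, a(12)=1920, a(13)=2624, a(14)=-9088, a(15)=12928; answer 12928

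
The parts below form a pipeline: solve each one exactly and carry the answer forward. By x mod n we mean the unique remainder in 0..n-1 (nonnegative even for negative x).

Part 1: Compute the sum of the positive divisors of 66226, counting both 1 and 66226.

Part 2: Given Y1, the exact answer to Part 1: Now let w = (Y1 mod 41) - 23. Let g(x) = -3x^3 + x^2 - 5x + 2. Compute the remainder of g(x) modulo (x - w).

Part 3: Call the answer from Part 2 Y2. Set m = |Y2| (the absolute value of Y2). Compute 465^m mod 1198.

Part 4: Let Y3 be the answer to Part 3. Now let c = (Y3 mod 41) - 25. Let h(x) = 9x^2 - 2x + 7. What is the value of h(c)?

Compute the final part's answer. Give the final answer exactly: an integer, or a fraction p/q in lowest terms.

Part 1: 66226 = 2 * 33113; sigma = (1 + 2) * (1 + 33113) = 3 * 33114 = 99342; answer 99342
Part 2: Y1 = 99342; w = 17; remainder = value at the root: -3*(17)^3 + 1*(17)^2 - 5*(17)^1 + 2 = (-14739) + (289) + (-85) + (2) = -14533; answer -14533
Part 3: Y2 = -14533; m = 14533; squarings mod 1198: 465^1=465, 465^2=585, 465^4=795, 465^8=679, 465^16=1009, 465^32=979, 465^64=41, 465^128=483, 465^256=877, 465^512=13, 465^1024=169, 465^2048=1007, 465^4096=541, 465^8192=369; 465^14533 = 465^1 * 465^4 * 465^64 * 465^128 * 465^2048 * 465^4096 * 465^8192 = 11 (mod 1198); answer 11
Part 4: Y3 = 11; c = -14; 9*(-14)^2 - 2*(-14)^1 + 7 = (1764) + (28) + (7) = 1799; answer 1799

1799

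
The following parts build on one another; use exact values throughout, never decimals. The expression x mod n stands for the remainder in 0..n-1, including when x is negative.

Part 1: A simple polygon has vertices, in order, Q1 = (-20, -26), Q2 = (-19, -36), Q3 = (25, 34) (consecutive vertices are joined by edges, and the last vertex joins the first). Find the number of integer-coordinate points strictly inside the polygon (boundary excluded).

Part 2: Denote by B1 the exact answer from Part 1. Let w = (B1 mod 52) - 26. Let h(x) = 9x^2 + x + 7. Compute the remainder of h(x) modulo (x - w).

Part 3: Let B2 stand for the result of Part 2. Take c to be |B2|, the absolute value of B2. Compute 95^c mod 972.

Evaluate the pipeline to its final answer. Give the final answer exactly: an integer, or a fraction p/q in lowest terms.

695

Part 1: cross terms: (-20*-36 - -19*-26)=226, (-19*34 - 25*-36)=254, (25*-26 - -20*34)=30; twice the area = |510| = 510; area = 255; boundary points = 1 + 2 + 15 = 18; strictly interior points = area - boundary/2 + 1 = 247; answer 247
Part 2: B1 = 247; w = 13; remainder = value at the root: 9*(13)^2 + 1*(13)^1 + 7 = (1521) + (13) + (7) = 1541; answer 1541
Part 3: B2 = 1541; c = 1541; squarings mod 972: 95^1=95, 95^2=277, 95^4=913, 95^8=565, 95^16=409, 95^32=97, 95^64=661, 95^128=493, 95^256=49, 95^512=457, 95^1024=841; 95^1541 = 95^1 * 95^4 * 95^512 * 95^1024 = 695 (mod 972); answer 695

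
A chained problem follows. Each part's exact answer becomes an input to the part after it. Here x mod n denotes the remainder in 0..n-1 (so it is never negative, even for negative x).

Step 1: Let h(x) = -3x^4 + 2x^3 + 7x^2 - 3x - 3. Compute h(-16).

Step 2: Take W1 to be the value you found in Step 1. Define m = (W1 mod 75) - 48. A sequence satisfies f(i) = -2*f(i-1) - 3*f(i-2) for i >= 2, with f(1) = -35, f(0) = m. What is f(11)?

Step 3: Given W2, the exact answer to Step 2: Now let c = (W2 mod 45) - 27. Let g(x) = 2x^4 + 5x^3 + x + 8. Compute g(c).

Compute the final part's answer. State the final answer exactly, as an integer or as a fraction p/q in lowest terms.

826054

Step 1: -3*(-16)^4 + 2*(-16)^3 + 7*(-16)^2 - 3*(-16)^1 - 3 = (-196608) + (-8192) + (1792) + (48) + (-3) = -202963; answer -202963
Step 2: W1 = -202963; m = 14; f(2) = -2*(-35) - 3*(14) = 28; iterating: f(2)=28, f(3)=49, f(4)=-182, f(5)=217, f(6)=112, f(7)=-875, f(8)=1414, f(9)=-203, f(10)=-3836, f(11)=8281; answer 8281
Step 3: W2 = 8281; c = -26; 2*(-26)^4 + 5*(-26)^3 + 1*(-26)^1 + 8 = (913952) + (-87880) + (-26) + (8) = 826054; answer 826054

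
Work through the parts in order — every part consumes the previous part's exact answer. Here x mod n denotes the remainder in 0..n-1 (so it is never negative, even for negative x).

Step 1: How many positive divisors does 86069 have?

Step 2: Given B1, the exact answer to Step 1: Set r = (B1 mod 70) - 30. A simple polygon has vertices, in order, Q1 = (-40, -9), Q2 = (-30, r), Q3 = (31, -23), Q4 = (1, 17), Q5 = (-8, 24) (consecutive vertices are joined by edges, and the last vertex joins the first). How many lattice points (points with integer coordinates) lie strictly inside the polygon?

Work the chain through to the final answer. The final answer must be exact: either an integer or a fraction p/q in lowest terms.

Step 1: 86069 is prime, so its only divisors are 1 and 86069; count = 2; answer 2
Step 2: B1 = 2; r = -28; cross terms: (-40*-28 - -30*-9)=850, (-30*-23 - 31*-28)=1558, (31*17 - 1*-23)=550, (1*24 - -8*17)=160, (-8*-9 - -40*24)=1032; twice the area = |4150| = 4150; area = 2075; boundary points = 1 + 1 + 10 + 1 + 1 = 14; strictly interior points = area - boundary/2 + 1 = 2069; answer 2069

2069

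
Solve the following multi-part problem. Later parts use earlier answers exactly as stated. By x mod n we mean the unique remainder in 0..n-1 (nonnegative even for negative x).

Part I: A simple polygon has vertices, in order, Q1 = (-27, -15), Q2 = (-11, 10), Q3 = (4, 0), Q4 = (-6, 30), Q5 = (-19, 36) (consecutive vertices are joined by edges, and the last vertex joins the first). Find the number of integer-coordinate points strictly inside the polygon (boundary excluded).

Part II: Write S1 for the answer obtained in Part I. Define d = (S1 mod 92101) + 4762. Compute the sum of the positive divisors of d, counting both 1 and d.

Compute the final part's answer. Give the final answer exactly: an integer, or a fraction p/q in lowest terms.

13104

Part I: cross terms: (-27*10 - -11*-15)=-435, (-11*0 - 4*10)=-40, (4*30 - -6*0)=120, (-6*36 - -19*30)=354, (-19*-15 - -27*36)=1257; twice the area = |1256| = 1256; area = 628; boundary points = 1 + 5 + 10 + 1 + 1 = 18; strictly interior points = area - boundary/2 + 1 = 620; answer 620
Part II: S1 = 620; d = 5382; 5382 = 2 * 3^2 * 13 * 23; sigma = (1 + 2) * (1 + 3 + 9) * (1 + 13) * (1 + 23) = 3 * 13 * 14 * 24 = 13104; answer 13104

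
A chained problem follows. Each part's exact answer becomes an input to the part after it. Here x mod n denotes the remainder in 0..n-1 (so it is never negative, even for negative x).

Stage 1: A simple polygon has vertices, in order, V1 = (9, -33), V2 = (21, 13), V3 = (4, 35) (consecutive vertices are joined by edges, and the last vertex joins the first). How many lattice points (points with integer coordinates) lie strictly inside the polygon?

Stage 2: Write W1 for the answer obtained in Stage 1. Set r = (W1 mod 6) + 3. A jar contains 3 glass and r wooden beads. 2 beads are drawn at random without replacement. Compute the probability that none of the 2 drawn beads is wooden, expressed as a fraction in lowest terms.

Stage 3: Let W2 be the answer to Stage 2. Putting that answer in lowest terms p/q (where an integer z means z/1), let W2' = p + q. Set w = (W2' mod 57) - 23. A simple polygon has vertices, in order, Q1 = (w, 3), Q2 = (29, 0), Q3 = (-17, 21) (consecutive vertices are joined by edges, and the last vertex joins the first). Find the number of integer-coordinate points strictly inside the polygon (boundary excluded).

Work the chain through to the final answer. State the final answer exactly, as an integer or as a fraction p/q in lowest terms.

Stage 1: cross terms: (9*13 - 21*-33)=810, (21*35 - 4*13)=683, (4*-33 - 9*35)=-447; twice the area = |1046| = 1046; area = 523; boundary points = 2 + 1 + 1 = 4; strictly interior points = area - boundary/2 + 1 = 522; answer 522
Stage 2: W1 = 522; r = 3; total draws C(6,2) = 15; favorable C(3,2) = 3; P = 1/5; answer 1/5
Stage 3: W2 = 1/5; threaded value p + q = 6; w = -17; cross terms: (-17*0 - 29*3)=-87, (29*21 - -17*0)=609, (-17*3 - -17*21)=306; twice the area = |828| = 828; area = 414; boundary points = 1 + 1 + 18 = 20; strictly interior points = area - boundary/2 + 1 = 405; answer 405

405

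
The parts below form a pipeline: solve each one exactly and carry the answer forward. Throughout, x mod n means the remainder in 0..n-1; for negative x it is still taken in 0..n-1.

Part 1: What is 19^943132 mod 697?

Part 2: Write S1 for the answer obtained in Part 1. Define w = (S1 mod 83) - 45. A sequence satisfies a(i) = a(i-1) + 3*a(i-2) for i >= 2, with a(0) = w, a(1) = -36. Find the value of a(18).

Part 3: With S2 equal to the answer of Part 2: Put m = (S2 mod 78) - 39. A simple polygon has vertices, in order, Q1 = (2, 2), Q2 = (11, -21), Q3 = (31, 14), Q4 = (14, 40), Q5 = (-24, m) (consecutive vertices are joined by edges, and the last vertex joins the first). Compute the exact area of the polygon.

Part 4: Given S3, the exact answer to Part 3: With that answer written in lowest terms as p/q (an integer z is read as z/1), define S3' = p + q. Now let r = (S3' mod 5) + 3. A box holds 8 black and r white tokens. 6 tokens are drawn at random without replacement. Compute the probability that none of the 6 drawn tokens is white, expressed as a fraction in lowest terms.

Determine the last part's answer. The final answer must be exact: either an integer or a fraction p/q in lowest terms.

Part 1: squarings mod 697: 19^1=19, 19^2=361, 19^4=679, 19^8=324, 19^16=426, 19^32=256, 19^64=18, 19^128=324, 19^256=426, 19^512=256, 19^1024=18, 19^2048=324, 19^4096=426, 19^8192=256, 19^16384=18, 19^32768=324, 19^65536=426, 19^131072=256, 19^262144=18, 19^524288=324; 19^943132 = 19^4 * 19^8 * 19^16 * 19^1024 * 19^8192 * 19^16384 * 19^131072 * 19^262144 * 19^524288 = 441 (mod 697); answer 441
Part 2: S1 = 441; w = -19; a(2) = 1*(-36) + 3*(-19) = -93; iterating: a(2)=-93, a(3)=-201, a(4)=-480, a(5)=-1083, a(6)=-2523, a(7)=-5772, a(8)=-13341, a(9)=-30657, a(10)=-70680, a(11)=-162651, a(12)=-374691, a(13)=-862644, a(14)=-1986717, a(15)=-4574649, a(16)=-10534800, a(17)=-24258747, a(18)=-55863147; answer -55863147
Part 3: S2 = -55863147; m = 24; cross terms: (2*-21 - 11*2)=-64, (11*14 - 31*-21)=805, (31*40 - 14*14)=1044, (14*24 - -24*40)=1296, (-24*2 - 2*24)=-96; twice the area = |2985| = 2985; area = 2985/2; answer 2985/2
Part 4: S3 = 2985/2; threaded value p + q = 2987; r = 5; total draws C(13,6) = 1716; favorable C(8,6) = 28; P = 7/429; answer 7/429

7/429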